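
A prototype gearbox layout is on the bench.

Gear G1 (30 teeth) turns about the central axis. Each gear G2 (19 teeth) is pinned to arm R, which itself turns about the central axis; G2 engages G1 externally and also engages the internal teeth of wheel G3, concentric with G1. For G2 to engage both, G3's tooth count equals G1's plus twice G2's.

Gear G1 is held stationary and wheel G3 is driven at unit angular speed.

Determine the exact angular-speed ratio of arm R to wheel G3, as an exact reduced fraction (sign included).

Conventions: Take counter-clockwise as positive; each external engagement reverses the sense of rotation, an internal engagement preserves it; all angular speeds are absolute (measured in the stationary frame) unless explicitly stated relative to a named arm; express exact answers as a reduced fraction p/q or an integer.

class = planetary set [G3 = 30+2·19 = 68; Willis about the carrier]
ring teeth: 30 + 2·19 = 68
30(ω_sun−ω_arm) = −68(ω_ring−ω_arm),  ω_sun = 0, ω_ring = 1
30(0−ω_arm) = −68(1−ω_arm)  ⇒  98·ω_arm = 68  ⇒  ω_arm = 34/49
ω_out/ω_in = 34/49

34/49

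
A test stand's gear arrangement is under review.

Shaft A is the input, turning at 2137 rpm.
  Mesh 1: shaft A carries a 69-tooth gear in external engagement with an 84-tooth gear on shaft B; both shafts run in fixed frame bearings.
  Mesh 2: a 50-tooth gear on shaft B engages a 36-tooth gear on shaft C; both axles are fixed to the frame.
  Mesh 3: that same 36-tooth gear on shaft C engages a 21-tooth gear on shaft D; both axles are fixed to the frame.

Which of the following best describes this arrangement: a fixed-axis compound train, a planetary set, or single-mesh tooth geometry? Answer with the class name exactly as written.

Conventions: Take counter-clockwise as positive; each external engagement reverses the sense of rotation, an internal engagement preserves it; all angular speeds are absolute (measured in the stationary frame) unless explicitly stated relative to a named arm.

fixed-axis compound train

topology: fixed-axis compound train — 3 meshes, A→D
classification: fixed-axis compound train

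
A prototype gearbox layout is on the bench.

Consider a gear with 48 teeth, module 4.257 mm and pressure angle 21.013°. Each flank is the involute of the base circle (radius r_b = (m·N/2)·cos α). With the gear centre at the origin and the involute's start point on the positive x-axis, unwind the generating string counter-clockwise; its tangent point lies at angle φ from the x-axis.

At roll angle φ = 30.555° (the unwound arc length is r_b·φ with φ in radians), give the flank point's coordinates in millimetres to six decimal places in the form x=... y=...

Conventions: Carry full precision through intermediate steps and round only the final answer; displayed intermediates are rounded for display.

x=107.986463 y=4.685812

single-mesh involute tooth geometry (48T wheel at module 4.257)
pitch radius r_p = m·N/2 = 4.257·48/2 = 102.168000
base radius r_b = r_p·cos α = 102.168000·cos 21.013° = 95.373735
roll angle φ = 30.555° = 0.53328535 rad
x = r_b·(cos φ + φ·sin φ) = 107.986463
y = r_b·(sin φ − φ·cos φ) = 4.685812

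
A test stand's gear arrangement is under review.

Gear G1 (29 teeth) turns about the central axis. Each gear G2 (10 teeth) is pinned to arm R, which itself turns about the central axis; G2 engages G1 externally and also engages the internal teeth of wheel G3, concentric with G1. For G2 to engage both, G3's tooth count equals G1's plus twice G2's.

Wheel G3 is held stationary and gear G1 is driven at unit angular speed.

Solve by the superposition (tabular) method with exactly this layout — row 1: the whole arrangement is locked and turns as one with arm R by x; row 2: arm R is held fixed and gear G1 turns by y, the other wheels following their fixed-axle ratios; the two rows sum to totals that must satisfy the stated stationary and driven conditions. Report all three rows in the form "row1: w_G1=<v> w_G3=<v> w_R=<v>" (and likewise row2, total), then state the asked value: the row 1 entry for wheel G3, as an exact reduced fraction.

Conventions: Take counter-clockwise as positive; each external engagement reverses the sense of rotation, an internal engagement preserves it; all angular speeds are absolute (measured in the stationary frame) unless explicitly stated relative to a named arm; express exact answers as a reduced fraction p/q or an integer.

class = planetary set [G3 = 29+2·10 = 49; Willis about the carrier]
superposition row 1 [locked train]: every member turns x
row 2 (arm held, sun turns y): ω_ring = −(29/49)·y, ω_arm = 0
boundary: total ω_ring = x − (29/49)·y = 0 and total ω_sun = x + y = 1  ⇒  y = 49/78, x = 29/78
row 2 ring = −(29/49)·49/78 = -29/78
totals (row 1 + row 2): sun 29/78 + 49/78 = 1, ring 29/78 + (-29/78) = 0, arm 29/78 + 0 = 29/78
asked cell (row1, ring) = 29/78

row1: w_G1=29/78 w_G3=29/78 w_R=29/78
row2: w_G1=49/78 w_G3=-29/78 w_R=0
total: w_G1=1 w_G3=0 w_R=29/78
asked value: 29/78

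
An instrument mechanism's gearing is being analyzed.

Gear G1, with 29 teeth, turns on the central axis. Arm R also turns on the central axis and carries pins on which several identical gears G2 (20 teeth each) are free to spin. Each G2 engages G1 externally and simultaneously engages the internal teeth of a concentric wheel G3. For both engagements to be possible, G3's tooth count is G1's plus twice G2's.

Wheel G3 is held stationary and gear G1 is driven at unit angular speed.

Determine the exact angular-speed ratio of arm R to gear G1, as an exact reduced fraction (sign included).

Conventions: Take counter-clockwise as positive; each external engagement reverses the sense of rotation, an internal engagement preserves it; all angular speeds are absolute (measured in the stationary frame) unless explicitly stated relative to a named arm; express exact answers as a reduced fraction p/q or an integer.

class = planetary set [G3 = 29+2·20 = 69; Willis about the carrier]
ring teeth: 29 + 2·20 = 69
29(ω_sun−ω_arm) = −69(ω_ring−ω_arm),  ω_ring = 0, ω_sun = 1
29(1−ω_arm) = −69(0−ω_arm)  ⇒  98·ω_arm = 29  ⇒  ω_arm = 29/98
ω_out/ω_in = 29/98

29/98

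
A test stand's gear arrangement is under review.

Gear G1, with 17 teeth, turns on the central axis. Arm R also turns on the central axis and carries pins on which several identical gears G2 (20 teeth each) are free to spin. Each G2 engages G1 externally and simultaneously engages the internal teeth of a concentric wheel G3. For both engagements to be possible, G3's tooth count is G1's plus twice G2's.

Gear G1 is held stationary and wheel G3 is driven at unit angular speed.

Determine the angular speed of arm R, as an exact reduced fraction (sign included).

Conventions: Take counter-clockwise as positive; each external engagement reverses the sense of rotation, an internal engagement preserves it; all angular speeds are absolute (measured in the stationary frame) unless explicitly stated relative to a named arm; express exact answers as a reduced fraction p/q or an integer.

57/74

class = planetary set [G3 = 17+2·20 = 57; Willis about the carrier]
ring teeth: 17 + 2·20 = 57
17(ω_sun−ω_arm) = −57(ω_ring−ω_arm),  ω_sun = 0, ω_ring = 1
17(0−ω_arm) = −57(1−ω_arm)  ⇒  74·ω_arm = 57  ⇒  ω_arm = 57/74
exact speed ratio = 57/74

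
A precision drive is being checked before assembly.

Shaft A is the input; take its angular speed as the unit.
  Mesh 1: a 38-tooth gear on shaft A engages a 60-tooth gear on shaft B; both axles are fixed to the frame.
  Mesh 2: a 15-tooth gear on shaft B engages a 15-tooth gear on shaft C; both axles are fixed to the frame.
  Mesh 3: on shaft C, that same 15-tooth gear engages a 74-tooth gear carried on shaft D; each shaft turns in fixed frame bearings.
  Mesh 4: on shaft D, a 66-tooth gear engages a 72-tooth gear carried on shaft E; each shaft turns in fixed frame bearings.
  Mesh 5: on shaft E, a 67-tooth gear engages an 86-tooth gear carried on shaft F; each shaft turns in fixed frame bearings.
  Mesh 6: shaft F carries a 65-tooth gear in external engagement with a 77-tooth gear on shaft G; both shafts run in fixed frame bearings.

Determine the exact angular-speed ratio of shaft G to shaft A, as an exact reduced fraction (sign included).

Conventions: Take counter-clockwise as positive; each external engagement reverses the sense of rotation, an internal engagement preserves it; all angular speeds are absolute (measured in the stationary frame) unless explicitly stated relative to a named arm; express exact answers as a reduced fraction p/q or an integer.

class = fixed-axis compound train [6 meshes; 6 ratios multiply, 6 sense flips]
mesh 1 [38T→60T]: running ratio 19/30, sense −
mesh 2 [15T→15T]: running ratio 19/30, sense +
mesh 3 [15T→74T]: running ratio 19/148, sense −
mesh 4 [66T→72T]: running ratio 209/1776, sense +
mesh 5 [67T→86T]: running ratio 14003/152736, sense −
mesh 6 [65T→77T]: running ratio 82745/1069152, sense +
ω_out/ω_in = 82745/1069152

82745/1069152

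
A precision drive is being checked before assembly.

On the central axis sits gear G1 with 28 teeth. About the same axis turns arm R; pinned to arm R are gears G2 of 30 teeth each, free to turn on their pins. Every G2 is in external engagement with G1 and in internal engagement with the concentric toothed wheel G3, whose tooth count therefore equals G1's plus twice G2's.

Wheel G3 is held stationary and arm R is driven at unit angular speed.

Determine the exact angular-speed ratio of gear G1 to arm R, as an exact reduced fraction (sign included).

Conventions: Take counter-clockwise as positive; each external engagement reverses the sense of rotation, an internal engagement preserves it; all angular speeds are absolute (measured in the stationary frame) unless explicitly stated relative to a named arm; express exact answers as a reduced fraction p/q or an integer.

29/7

class = planetary set [G3 = 28+2·30 = 88; Willis about the carrier]
ring teeth: 28 + 2·30 = 88
28(ω_sun−ω_arm) = −88(ω_ring−ω_arm),  ω_ring = 0, ω_arm = 1
ω_sun = 1 − (88/28)(0−1) = 29/7
ω_out/ω_in = 29/7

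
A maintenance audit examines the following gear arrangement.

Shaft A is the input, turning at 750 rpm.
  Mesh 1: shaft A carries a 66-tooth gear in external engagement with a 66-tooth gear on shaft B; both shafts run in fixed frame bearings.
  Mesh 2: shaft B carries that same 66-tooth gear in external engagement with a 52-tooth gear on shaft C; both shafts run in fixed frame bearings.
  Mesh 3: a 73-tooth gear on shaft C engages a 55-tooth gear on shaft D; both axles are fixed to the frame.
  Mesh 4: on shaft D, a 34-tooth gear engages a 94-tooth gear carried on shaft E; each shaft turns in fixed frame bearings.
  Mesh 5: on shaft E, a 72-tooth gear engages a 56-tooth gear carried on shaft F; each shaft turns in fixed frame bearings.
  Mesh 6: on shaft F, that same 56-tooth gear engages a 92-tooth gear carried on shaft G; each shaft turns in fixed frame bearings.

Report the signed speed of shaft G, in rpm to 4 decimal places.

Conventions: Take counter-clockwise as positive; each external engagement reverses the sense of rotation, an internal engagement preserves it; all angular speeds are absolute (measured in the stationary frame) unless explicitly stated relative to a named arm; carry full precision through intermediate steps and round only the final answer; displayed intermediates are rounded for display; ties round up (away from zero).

recognized (7 fixed axles, 6 meshes): fixed-axis compound train
mesh 1 [66T→66T]: ω = 750.0000×66/66 = 750.0000 rpm, sense flips to −
mesh 2 [66T→52T]: ω = 750.0000×66/52 = 951.9231 rpm, sense flips to +
mesh 3 [73T→55T]: ω = 951.9231×73/55 = 1263.4615 rpm, sense flips to −
mesh 4 [34T→94T]: ω = 1263.4615×34/94 = 456.9967 rpm, sense flips to +
mesh 5 [72T→56T]: ω = 456.9967×72/56 = 587.5672 rpm, sense flips to −
mesh 6 [56T→92T]: ω = 587.5672×56/92 = 357.6496 rpm, sense flips to +
signed output speed = +357.6496 rpm

+357.6496 rpm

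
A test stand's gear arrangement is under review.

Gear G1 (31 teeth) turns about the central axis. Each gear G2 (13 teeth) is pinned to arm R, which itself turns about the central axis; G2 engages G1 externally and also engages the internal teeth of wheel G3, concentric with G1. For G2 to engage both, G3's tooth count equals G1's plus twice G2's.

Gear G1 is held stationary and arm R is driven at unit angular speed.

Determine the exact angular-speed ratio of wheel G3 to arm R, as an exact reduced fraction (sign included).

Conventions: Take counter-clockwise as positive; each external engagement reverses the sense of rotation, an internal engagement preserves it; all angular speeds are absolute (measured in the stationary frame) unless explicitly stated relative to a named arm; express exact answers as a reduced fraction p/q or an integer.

recognized (axles ride arm R): planetary set, 31/13/57 teeth
ring teeth: 31 + 2·13 = 57
31(ω_sun−ω_arm) = −57(ω_ring−ω_arm),  ω_sun = 0, ω_arm = 1
ω_ring = 1 − (31/57)(0−1) = 88/57
ω_out/ω_in = 88/57

88/57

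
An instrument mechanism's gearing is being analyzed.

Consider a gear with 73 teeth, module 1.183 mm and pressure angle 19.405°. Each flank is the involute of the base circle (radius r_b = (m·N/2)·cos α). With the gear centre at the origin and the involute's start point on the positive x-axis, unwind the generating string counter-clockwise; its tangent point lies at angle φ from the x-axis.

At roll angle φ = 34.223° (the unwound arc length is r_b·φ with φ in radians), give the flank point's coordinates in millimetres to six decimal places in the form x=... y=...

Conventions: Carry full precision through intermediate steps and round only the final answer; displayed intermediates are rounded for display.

topology: single-mesh involute geometry — m = 1.183, N = 73
pitch radius r_p = m·N/2 = 1.183·73/2 = 43.179500
base radius r_b = r_p·cos α = 43.179500·cos 19.405° = 40.726631
roll angle φ = 34.223° = 0.59730403 rad
x = r_b·(cos φ + φ·sin φ) = 47.356431
y = r_b·(sin φ − φ·cos φ) = 2.791061

x=47.356431 y=2.791061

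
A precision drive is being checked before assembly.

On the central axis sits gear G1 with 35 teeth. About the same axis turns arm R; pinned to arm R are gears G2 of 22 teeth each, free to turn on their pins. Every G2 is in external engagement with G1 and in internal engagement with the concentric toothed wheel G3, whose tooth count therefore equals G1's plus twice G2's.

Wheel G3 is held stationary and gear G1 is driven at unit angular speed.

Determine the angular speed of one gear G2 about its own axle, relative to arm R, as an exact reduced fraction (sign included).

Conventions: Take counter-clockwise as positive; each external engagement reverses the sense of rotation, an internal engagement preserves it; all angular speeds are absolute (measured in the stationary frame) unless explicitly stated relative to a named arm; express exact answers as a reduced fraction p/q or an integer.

-2765/2508

recognized (axles ride arm R): planetary set, 35/22/79 teeth
ring teeth: 35 + 2·22 = 79
35(ω_sun−ω_arm) = −79(ω_ring−ω_arm),  ω_ring = 0, ω_sun = 1
35(1−ω_arm) = −79(0−ω_arm)  ⇒  114·ω_arm = 35  ⇒  ω_arm = 35/114
sun–planet mesh: 35·(1−35/114) = −22·(ω_p−ω_arm)  ⇒  ω_p−ω_arm = -2765/2508
exact speed ratio = -2765/2508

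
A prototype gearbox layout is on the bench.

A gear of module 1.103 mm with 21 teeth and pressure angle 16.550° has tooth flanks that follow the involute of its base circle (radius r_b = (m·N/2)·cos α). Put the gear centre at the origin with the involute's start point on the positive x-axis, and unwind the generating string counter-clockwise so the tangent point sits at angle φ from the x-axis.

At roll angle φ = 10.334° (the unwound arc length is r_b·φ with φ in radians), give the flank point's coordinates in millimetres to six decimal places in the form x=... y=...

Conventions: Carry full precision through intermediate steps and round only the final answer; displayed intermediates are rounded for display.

class = single-mesh tooth geometry [base-circle involute, m = 1.103, 21T]
pitch radius r_p = m·N/2 = 1.103·21/2 = 11.581500
base radius r_b = r_p·cos α = 11.581500·cos 16.550° = 11.101696
roll angle φ = 10.334° = 0.18036232 rad
x = r_b·(cos φ + φ·sin φ) = 11.280802
y = r_b·(sin φ − φ·cos φ) = 0.021642

x=11.280802 y=0.021642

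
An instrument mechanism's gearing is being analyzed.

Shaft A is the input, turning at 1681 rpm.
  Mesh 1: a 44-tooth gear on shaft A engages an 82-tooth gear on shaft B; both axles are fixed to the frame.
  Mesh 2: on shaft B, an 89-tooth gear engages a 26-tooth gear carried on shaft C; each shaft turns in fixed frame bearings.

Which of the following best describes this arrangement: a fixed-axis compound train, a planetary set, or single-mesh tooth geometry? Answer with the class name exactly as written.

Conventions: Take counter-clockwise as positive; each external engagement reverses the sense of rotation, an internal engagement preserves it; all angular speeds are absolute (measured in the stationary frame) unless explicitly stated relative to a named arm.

topology: fixed-axis compound train — 2 meshes, A→C
classification: fixed-axis compound train

fixed-axis compound train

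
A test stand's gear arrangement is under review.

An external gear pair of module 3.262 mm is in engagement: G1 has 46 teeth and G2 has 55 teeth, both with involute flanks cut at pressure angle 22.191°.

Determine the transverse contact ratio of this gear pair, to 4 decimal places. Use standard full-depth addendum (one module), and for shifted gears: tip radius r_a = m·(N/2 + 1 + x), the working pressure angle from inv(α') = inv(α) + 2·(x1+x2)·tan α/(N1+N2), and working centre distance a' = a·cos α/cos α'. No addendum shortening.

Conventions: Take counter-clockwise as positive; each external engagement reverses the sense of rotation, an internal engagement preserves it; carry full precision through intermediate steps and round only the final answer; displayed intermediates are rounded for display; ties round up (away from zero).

class = single-mesh tooth geometry [involute pair 46T × 55T, m = 3.262]
base radii: r_b1 = 69.468819, r_b2 = 83.060544
tip radii: r_a1 = 78.288000, r_a2 = 92.967000
no profile shift: α' = α, a' = a
action lengths: √(r_a1²−r_b1²) = 36.098396, √(r_a2²−r_b2²) = 41.758941
base pitch p_b = π·m·cos α = 9.488814
CR = (36.098396 + 41.758941 − 164.731000·sin 22.19100°)/9.488814 = 1.648173
contact ratio ≈ 1.6482

1.6482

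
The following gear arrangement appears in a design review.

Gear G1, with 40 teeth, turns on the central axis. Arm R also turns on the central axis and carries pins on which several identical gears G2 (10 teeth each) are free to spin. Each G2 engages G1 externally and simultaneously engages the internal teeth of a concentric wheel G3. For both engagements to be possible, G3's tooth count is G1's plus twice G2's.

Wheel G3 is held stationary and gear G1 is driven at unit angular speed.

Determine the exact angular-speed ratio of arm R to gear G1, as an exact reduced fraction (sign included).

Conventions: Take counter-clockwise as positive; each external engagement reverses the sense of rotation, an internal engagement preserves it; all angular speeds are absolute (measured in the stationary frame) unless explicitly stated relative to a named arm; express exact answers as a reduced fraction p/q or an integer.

recognized (axles ride arm R): planetary set, 40/10/60 teeth
ring teeth: 40 + 2·10 = 60
40(ω_sun−ω_arm) = −60(ω_ring−ω_arm),  ω_ring = 0, ω_sun = 1
40(1−ω_arm) = −60(0−ω_arm)  ⇒  100·ω_arm = 40  ⇒  ω_arm = 2/5
ω_out/ω_in = 2/5

2/5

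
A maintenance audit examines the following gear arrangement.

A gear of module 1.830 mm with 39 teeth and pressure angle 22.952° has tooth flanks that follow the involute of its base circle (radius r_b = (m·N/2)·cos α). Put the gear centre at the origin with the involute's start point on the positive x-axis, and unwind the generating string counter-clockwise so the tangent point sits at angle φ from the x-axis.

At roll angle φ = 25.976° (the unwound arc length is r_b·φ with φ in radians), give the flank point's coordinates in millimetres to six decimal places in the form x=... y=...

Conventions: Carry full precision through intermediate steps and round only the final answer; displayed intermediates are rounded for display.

topology: single-mesh involute geometry — m = 1.830, N = 39
pitch radius r_p = m·N/2 = 1.830·39/2 = 35.685000
base radius r_b = r_p·cos α = 35.685000·cos 22.952° = 32.859885
roll angle φ = 25.976° = 0.45336673 rad
x = r_b·(cos φ + φ·sin φ) = 36.065360
y = r_b·(sin φ − φ·cos φ) = 0.999864

x=36.065360 y=0.999864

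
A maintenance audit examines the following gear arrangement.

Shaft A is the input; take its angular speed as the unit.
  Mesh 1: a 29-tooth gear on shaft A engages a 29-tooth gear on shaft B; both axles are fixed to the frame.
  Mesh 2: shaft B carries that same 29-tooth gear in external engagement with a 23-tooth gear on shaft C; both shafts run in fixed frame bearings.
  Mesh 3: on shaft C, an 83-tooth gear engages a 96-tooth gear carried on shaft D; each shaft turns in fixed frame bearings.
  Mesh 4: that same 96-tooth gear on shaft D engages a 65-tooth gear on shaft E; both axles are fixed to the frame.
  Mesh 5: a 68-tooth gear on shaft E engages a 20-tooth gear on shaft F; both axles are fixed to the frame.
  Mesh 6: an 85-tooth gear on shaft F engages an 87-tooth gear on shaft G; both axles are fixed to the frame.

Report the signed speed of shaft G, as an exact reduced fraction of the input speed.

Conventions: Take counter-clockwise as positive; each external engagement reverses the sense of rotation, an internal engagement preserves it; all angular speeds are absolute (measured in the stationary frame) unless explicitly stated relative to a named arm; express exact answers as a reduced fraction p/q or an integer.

6-mesh fixed-axis compound train (all bearings frame-fixed)
mesh 1 [29T→29T]: |ω|/ω_in = 1×29/29 = 1, sense flips to −
mesh 2 [29T→23T]: |ω|/ω_in = 1×29/23 = 29/23, sense flips to +
mesh 3 [83T→96T]: |ω|/ω_in = (29/23)×83/96 = 2407/2208, sense flips to −
mesh 4 [96T→65T]: |ω|/ω_in = (2407/2208)×96/65 = 2407/1495, sense flips to +
mesh 5 [68T→20T]: |ω|/ω_in = (2407/1495)×68/20 = 40919/7475, sense flips to −
mesh 6 [85T→87T]: |ω|/ω_in = (40919/7475)×85/87 = 23987/4485, sense flips to +
signed output speed (× input speed) = 23987/4485

23987/4485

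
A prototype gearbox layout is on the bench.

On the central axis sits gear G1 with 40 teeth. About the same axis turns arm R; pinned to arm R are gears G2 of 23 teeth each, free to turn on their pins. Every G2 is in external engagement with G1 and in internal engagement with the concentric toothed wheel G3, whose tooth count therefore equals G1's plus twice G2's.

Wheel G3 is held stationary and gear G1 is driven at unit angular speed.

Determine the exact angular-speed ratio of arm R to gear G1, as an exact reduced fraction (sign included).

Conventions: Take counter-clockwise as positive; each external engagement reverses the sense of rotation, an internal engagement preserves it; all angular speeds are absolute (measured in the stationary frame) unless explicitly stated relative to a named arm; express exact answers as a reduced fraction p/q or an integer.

20/63

topology: planetary set — G1 40T / G2 23T / G3 86T, arm = carrier (Willis)
ring teeth: 40 + 2·23 = 86
40(ω_sun−ω_arm) = −86(ω_ring−ω_arm),  ω_ring = 0, ω_sun = 1
40(1−ω_arm) = −86(0−ω_arm)  ⇒  126·ω_arm = 40  ⇒  ω_arm = 20/63
ω_out/ω_in = 20/63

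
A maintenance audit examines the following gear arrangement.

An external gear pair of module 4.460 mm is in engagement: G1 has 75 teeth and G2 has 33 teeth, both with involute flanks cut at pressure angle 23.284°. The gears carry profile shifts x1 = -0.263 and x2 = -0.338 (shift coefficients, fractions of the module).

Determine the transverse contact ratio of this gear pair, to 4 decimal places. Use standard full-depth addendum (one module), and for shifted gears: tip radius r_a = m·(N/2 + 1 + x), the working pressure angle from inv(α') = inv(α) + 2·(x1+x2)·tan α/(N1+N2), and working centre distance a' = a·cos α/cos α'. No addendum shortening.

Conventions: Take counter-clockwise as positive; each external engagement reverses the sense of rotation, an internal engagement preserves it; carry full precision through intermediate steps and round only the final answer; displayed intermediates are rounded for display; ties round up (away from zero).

topology: single-mesh involute geometry — m = 4.460, 75T/33T pair
base radii: r_b1 = 153.628625, r_b2 = 67.596595
tip radii: r_a1 = 170.537020, r_a2 = 76.542520
inv(α') = inv(23.284°) + 2·(-0.263-0.338)·tan α/(75+33) = 0.01916508  ⇒  α' = 21.68305°
a' = a·cos α / cos α' = 240.8400·cos 23.284°/cos 21.68305° = 238.070644
action lengths: √(r_a1²−r_b1²) = 74.034591, √(r_a2²−r_b2²) = 35.909020
base pitch p_b = π·m·cos α = 12.870362
CR = (74.034591 + 35.909020 − 238.070644·sin 21.68305°)/12.870362 = 1.708048
contact ratio ≈ 1.7080

1.7080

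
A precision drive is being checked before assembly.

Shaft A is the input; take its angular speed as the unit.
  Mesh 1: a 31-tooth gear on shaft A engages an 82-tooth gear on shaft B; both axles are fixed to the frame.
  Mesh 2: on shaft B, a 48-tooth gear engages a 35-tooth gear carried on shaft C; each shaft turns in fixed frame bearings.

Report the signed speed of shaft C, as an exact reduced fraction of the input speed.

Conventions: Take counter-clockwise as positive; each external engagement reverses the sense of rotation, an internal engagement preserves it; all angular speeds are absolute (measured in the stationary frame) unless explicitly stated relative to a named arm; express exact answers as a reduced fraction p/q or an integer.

744/1435

2-mesh fixed-axis compound train (all bearings frame-fixed)
mesh 1 [31T→82T]: |ω|/ω_in = 1×31/82 = 31/82, sense flips to −
mesh 2 [48T→35T]: |ω|/ω_in = (31/82)×48/35 = 744/1435, sense flips to +
signed output speed (× input speed) = 744/1435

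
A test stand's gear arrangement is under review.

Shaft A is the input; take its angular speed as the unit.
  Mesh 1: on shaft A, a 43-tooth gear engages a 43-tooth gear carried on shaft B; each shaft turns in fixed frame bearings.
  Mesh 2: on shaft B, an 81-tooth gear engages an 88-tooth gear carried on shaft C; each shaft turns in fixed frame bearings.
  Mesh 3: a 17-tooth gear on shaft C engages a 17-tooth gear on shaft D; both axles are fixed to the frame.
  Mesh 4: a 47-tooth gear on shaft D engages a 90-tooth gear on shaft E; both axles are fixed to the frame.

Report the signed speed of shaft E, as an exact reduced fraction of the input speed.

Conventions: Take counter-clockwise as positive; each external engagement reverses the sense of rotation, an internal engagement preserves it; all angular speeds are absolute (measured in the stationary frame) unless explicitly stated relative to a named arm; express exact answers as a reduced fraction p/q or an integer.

423/880

4-mesh fixed-axis compound train (all bearings frame-fixed)
mesh 1 [43T→43T]: |ω|/ω_in = 1×43/43 = 1, sense flips to −
mesh 2 [81T→88T]: |ω|/ω_in = 1×81/88 = 81/88, sense flips to +
mesh 3 [17T→17T]: |ω|/ω_in = (81/88)×17/17 = 81/88, sense flips to −
mesh 4 [47T→90T]: |ω|/ω_in = (81/88)×47/90 = 423/880, sense flips to +
signed output speed (× input speed) = 423/880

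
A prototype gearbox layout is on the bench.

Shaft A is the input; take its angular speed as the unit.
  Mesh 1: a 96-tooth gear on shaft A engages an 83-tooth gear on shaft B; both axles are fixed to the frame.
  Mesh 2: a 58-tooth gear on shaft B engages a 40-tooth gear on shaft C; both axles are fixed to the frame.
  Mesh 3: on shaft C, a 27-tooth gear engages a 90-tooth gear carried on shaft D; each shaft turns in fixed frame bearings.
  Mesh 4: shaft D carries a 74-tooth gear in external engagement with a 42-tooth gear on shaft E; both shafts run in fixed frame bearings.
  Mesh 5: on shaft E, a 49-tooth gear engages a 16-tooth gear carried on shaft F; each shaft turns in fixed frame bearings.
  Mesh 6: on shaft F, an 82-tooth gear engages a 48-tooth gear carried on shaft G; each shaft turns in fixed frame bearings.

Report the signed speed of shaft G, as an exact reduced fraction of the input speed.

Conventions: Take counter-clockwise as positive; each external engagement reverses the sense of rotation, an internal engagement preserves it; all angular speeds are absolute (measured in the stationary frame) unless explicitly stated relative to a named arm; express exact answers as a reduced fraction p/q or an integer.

6-mesh fixed-axis compound train (all bearings frame-fixed)
mesh 1 [96T→83T]: |ω|/ω_in = 1×96/83 = 96/83, sense flips to −
mesh 2 [58T→40T]: |ω|/ω_in = (96/83)×58/40 = 696/415, sense flips to +
mesh 3 [27T→90T]: |ω|/ω_in = (696/415)×27/90 = 1044/2075, sense flips to −
mesh 4 [74T→42T]: |ω|/ω_in = (1044/2075)×74/42 = 12876/14525, sense flips to +
mesh 5 [49T→16T]: |ω|/ω_in = (12876/14525)×49/16 = 22533/8300, sense flips to −
mesh 6 [82T→48T]: |ω|/ω_in = (22533/8300)×82/48 = 307951/66400, sense flips to +
signed output speed (× input speed) = 307951/66400

307951/66400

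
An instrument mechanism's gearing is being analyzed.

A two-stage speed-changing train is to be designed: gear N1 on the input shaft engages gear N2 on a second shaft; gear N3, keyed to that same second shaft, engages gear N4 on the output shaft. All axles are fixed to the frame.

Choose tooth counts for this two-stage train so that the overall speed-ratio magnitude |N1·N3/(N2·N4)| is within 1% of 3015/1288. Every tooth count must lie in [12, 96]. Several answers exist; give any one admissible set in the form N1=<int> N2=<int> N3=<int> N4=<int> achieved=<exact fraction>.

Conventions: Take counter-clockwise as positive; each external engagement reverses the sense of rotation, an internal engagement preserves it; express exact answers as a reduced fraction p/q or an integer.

2-stage fixed-axis compound train for ratio 3015/1288
target = 3015/1288 in lowest terms: an exact hit needs N1·N3 = k·3015 and N2·N4 = k·1288 for one integer k, every count in [12, 96]; additionally prefer no 1:1 stage (N1 ≠ N2, N3 ≠ N4)
k = 1: N1·N3 = 3015 = 45·67, N2·N4 = 1288 = 14·92
achieved = 45·67/(14·92) = 3015/1288; |achieved − target| = 0 ≤ 603/25760 ✓

N1=45 N2=14 N3=67 N4=92 achieved=3015/1288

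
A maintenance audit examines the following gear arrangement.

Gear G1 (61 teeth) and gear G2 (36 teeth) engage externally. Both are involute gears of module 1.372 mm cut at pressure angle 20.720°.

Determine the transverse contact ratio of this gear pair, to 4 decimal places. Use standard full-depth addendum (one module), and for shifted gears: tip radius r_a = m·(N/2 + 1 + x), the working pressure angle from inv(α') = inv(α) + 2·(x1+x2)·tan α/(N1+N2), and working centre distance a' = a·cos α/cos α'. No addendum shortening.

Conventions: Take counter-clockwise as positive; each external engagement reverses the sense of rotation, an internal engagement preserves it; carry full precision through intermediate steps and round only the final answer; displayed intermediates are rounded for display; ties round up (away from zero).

1.7035

single-mesh involute tooth geometry (61T engaging 36T at module 1.372)
base radii: r_b1 = 39.139425, r_b2 = 23.098677
tip radii: r_a1 = 43.218000, r_a2 = 26.068000
no profile shift: α' = α, a' = a
action lengths: √(r_a1²−r_b1²) = 18.327600, √(r_a2²−r_b2²) = 12.082704
base pitch p_b = π·m·cos α = 4.031480
CR = (18.327600 + 12.082704 − 66.542000·sin 20.72000°)/4.031480 = 1.703507
contact ratio ≈ 1.7035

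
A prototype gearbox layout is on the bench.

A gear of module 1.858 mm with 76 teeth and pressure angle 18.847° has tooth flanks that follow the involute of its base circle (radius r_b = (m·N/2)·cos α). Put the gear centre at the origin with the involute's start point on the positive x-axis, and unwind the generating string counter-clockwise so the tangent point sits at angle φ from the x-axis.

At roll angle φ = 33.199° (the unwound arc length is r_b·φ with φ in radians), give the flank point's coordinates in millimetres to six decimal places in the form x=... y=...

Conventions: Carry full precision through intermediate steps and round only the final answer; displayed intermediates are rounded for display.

topology: single-mesh involute geometry — m = 1.858, N = 76
pitch radius r_p = m·N/2 = 1.858·76/2 = 70.604000
base radius r_b = r_p·cos α = 70.604000·cos 18.847° = 66.818537
roll angle φ = 33.199° = 0.57943186 rad
x = r_b·(cos φ + φ·sin φ) = 77.111331
y = r_b·(sin φ − φ·cos φ) = 4.189200

x=77.111331 y=4.189200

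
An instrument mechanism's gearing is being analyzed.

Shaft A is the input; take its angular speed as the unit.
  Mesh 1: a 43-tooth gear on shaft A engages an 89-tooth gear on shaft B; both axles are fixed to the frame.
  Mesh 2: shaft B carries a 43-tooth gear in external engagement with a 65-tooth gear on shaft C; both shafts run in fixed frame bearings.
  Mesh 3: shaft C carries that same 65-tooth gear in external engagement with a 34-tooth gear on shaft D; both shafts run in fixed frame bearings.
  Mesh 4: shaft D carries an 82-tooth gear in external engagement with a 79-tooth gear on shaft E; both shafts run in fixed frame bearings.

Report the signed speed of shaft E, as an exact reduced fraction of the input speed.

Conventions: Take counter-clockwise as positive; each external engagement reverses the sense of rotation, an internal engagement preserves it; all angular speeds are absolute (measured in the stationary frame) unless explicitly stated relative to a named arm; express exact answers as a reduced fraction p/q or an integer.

75809/119527

4-mesh fixed-axis compound train (all bearings frame-fixed)
mesh 1 [43T→89T]: |ω|/ω_in = 1×43/89 = 43/89, sense flips to −
mesh 2 [43T→65T]: |ω|/ω_in = (43/89)×43/65 = 1849/5785, sense flips to +
mesh 3 [65T→34T]: |ω|/ω_in = (1849/5785)×65/34 = 1849/3026, sense flips to −
mesh 4 [82T→79T]: |ω|/ω_in = (1849/3026)×82/79 = 75809/119527, sense flips to +
signed output speed (× input speed) = 75809/119527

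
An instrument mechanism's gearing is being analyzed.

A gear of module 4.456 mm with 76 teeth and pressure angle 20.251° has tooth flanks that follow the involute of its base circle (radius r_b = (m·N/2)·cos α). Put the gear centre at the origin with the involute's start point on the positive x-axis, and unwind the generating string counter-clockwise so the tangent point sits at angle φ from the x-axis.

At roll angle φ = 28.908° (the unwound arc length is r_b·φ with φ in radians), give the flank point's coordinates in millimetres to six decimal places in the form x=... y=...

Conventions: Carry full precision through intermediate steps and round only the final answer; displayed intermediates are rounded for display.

class = single-mesh tooth geometry [base-circle involute, m = 4.456, 76T]
pitch radius r_p = m·N/2 = 4.456·76/2 = 169.328000
base radius r_b = r_p·cos α = 169.328000·cos 20.251° = 158.861040
roll angle φ = 28.908° = 0.50453978 rad
x = r_b·(cos φ + φ·sin φ) = 177.812192
y = r_b·(sin φ − φ·cos φ) = 6.629587

x=177.812192 y=6.629587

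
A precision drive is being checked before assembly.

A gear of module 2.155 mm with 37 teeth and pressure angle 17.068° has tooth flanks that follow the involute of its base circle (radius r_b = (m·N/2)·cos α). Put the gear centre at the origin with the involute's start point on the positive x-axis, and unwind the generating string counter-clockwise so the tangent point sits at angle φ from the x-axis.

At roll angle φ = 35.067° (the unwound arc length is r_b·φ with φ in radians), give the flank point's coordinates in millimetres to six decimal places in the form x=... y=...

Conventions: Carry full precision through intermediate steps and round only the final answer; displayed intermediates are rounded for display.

topology: single-mesh involute geometry — m = 2.155, N = 37
pitch radius r_p = m·N/2 = 2.155·37/2 = 39.867500
base radius r_b = r_p·cos α = 39.867500·cos 17.068° = 38.111619
roll angle φ = 35.067° = 0.61203461 rad
x = r_b·(cos φ + φ·sin φ) = 44.594993
y = r_b·(sin φ − φ·cos φ) = 2.804839

x=44.594993 y=2.804839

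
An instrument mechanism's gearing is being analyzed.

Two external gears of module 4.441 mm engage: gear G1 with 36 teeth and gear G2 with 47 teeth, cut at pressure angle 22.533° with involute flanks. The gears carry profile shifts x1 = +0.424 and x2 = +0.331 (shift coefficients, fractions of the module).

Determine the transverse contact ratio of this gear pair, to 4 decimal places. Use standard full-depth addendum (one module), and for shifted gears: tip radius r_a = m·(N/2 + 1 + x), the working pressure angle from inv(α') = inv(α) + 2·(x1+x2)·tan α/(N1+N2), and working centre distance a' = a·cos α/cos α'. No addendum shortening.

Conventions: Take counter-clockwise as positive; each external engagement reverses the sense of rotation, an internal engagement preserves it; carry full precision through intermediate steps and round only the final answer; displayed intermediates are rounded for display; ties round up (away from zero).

single-mesh involute tooth geometry (36T engaging 47T at module 4.441)
base radii: r_b1 = 73.835451, r_b2 = 96.396283
tip radii: r_a1 = 86.261984, r_a2 = 110.274471
inv(α') = inv(22.533°) + 2·(+0.424+0.331)·tan α/(36+47) = 0.02916143  ⇒  α' = 24.78341°
a' = a·cos α / cos α' = 184.3015·cos 22.533°/cos 24.78341° = 187.500757
action lengths: √(r_a1²−r_b1²) = 44.603319, √(r_a2²−r_b2²) = 53.555724
base pitch p_b = π·m·cos α = 12.886717
CR = (44.603319 + 53.555724 − 187.500757·sin 24.78341°)/12.886717 = 1.517901
contact ratio ≈ 1.5179

1.5179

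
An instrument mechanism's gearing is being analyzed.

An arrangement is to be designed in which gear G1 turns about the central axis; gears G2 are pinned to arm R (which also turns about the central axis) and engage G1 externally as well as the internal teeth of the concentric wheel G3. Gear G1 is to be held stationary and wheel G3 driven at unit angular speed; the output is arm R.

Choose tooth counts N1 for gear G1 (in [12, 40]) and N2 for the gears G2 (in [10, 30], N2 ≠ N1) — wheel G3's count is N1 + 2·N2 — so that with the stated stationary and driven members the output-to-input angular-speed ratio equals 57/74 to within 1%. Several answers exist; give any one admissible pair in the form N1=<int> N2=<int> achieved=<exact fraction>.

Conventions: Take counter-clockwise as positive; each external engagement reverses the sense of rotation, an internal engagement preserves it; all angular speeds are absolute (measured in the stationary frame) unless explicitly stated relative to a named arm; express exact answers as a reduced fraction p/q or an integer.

planetary set to be sized for 57/74 (Willis relation)
Willis with ω_sun = 0: ω_arm/ω_ring = N3/(N1+N3); set equal to 57/74  ⇒  N3/N1 = (57/74)/(1 − 57/74) = 57/17
N3 = N1 + 2·N2  ⇒  N2/N1 = (N3/N1 − 1)/2 = (57/17 − 1)/2 = 20/17
smallest multiple with N1 ≥ 12 and N2 ≥ 10: k = 1  ⇒  N1 = 1·17 = 17, N2 = 1·20 = 20 (N1 ≤ 40, N2 ≤ 30, N2 ≠ N1 ✓), N3 = 17 + 2·20 = 57
check: N3/(N1+N3) with N1 = 17, N3 = 57 gives 57/74; |achieved − target| = 0 ≤ 57/7400 ✓

N1=17 N2=20 achieved=57/74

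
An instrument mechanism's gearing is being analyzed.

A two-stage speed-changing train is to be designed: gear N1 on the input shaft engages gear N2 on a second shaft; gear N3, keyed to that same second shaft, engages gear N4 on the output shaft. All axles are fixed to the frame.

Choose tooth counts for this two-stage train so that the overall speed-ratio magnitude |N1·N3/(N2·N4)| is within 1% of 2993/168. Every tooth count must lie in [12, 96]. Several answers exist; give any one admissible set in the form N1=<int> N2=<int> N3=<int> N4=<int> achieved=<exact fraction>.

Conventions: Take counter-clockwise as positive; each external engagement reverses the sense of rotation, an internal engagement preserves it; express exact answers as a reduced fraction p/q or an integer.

N1=41 N2=12 N3=73 N4=14 achieved=2993/168

class = fixed-axis compound train [2-stage, 2993/168 wanted]
target = 2993/168 in lowest terms: an exact hit needs N1·N3 = k·2993 and N2·N4 = k·168 for one integer k, every count in [12, 96]; additionally prefer no 1:1 stage (N1 ≠ N2, N3 ≠ N4)
k = 1: N1·N3 = 2993 = 41·73, N2·N4 = 168 = 12·14
achieved = 41·73/(12·14) = 2993/168; |achieved − target| = 0 ≤ 2993/16800 ✓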